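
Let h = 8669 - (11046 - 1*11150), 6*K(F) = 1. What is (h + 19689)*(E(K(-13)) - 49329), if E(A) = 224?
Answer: -1397626510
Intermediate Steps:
K(F) = ⅙ (K(F) = (⅙)*1 = ⅙)
h = 8773 (h = 8669 - (11046 - 11150) = 8669 - 1*(-104) = 8669 + 104 = 8773)
(h + 19689)*(E(K(-13)) - 49329) = (8773 + 19689)*(224 - 49329) = 28462*(-49105) = -1397626510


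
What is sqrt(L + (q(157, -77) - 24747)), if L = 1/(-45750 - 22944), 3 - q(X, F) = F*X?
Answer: I*sqrt(5215935426)/642 ≈ 112.49*I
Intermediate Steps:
q(X, F) = 3 - F*X
L = -1/68694 (L = 1/(-68694) = -1/68694 ≈ -1.4557e-5)
sqrt(L + (q(157, -77) - 24747)) = sqrt(-1/68694 + ((3 - 1*(-77)*157) - 24747)) = sqrt(-1/68694 + ((3 + 12089) - 24747)) = sqrt(-1/68694 + (12092 - 24747)) = sqrt(-1/68694 - 12655) = sqrt(-869322571/68694) = I*sqrt(5215935426)/642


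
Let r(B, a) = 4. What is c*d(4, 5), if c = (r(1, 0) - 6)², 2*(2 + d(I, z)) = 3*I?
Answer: 16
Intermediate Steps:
d(I, z) = -2 + 3*I/2 (d(I, z) = -2 + (3*I)/2 = -2 + 3*I/2)
c = 4 (c = (4 - 6)² = (-2)² = 4)
c*d(4, 5) = 4*(-2 + (3/2)*4) = 4*(-2 + 6) = 4*4 = 16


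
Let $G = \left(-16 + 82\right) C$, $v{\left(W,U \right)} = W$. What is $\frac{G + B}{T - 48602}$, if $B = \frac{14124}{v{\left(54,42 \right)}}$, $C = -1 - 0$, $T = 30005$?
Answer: $- \frac{1760}{167373} \approx -0.010515$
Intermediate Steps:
$C = -1$ ($C = -1 + 0 = -1$)
$B = \frac{2354}{9}$ ($B = \frac{14124}{54} = 14124 \cdot \frac{1}{54} = \frac{2354}{9} \approx 261.56$)
$G = -66$ ($G = \left(-16 + 82\right) \left(-1\right) = 66 \left(-1\right) = -66$)
$\frac{G + B}{T - 48602} = \frac{-66 + \frac{2354}{9}}{30005 - 48602} = \frac{1760}{9 \left(-18597\right)} = \frac{1760}{9} \left(- \frac{1}{18597}\right) = - \frac{1760}{167373}$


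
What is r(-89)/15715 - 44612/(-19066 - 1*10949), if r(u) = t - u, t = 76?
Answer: 141206011/94337145 ≈ 1.4968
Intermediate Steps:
r(u) = 76 - u
r(-89)/15715 - 44612/(-19066 - 1*10949) = (76 - 1*(-89))/15715 - 44612/(-19066 - 1*10949) = (76 + 89)*(1/15715) - 44612/(-19066 - 10949) = 165*(1/15715) - 44612/(-30015) = 33/3143 - 44612*(-1/30015) = 33/3143 + 44612/30015 = 141206011/94337145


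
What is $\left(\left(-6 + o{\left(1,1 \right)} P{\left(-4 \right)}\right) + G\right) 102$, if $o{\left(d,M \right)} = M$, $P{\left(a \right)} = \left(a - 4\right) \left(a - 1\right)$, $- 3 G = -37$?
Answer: $4726$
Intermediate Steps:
$G = \frac{37}{3}$ ($G = \left(- \frac{1}{3}\right) \left(-37\right) = \frac{37}{3} \approx 12.333$)
$P{\left(a \right)} = \left(-1 + a\right) \left(-4 + a\right)$ ($P{\left(a \right)} = \left(-4 + a\right) \left(-1 + a\right) = \left(-1 + a\right) \left(-4 + a\right)$)
$\left(\left(-6 + o{\left(1,1 \right)} P{\left(-4 \right)}\right) + G\right) 102 = \left(\left(-6 + 1 \left(4 + \left(-4\right)^{2} - -20\right)\right) + \frac{37}{3}\right) 102 = \left(\left(-6 + 1 \left(4 + 16 + 20\right)\right) + \frac{37}{3}\right) 102 = \left(\left(-6 + 1 \cdot 40\right) + \frac{37}{3}\right) 102 = \left(\left(-6 + 40\right) + \frac{37}{3}\right) 102 = \left(34 + \frac{37}{3}\right) 102 = \frac{139}{3} \cdot 102 = 4726$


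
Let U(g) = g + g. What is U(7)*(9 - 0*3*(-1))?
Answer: 126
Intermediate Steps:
U(g) = 2*g
U(7)*(9 - 0*3*(-1)) = (2*7)*(9 - 0*3*(-1)) = 14*(9 - 0*(-1)) = 14*(9 - 1*0) = 14*(9 + 0) = 14*9 = 126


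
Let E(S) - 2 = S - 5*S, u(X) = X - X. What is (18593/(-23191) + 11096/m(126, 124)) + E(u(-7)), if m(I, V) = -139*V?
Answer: 55410967/99930019 ≈ 0.55450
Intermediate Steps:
u(X) = 0
E(S) = 2 - 4*S (E(S) = 2 + (S - 5*S) = 2 - 4*S)
(18593/(-23191) + 11096/m(126, 124)) + E(u(-7)) = (18593/(-23191) + 11096/((-139*124))) + (2 - 4*0) = (18593*(-1/23191) + 11096/(-17236)) + (2 + 0) = (-18593/23191 + 11096*(-1/17236)) + 2 = (-18593/23191 - 2774/4309) + 2 = -144449071/99930019 + 2 = 55410967/99930019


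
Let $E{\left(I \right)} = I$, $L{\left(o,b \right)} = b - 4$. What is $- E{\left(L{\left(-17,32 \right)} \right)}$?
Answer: $-28$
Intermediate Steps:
$L{\left(o,b \right)} = -4 + b$ ($L{\left(o,b \right)} = b - 4 = -4 + b$)
$- E{\left(L{\left(-17,32 \right)} \right)} = - (-4 + 32) = \left(-1\right) 28 = -28$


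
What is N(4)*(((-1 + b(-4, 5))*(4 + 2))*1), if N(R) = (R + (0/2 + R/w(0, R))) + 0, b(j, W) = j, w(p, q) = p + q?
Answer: -150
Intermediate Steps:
N(R) = 1 + R (N(R) = (R + (0/2 + R/(0 + R))) + 0 = (R + (0*(½) + R/R)) + 0 = (R + (0 + 1)) + 0 = (R + 1) + 0 = (1 + R) + 0 = 1 + R)
N(4)*(((-1 + b(-4, 5))*(4 + 2))*1) = (1 + 4)*(((-1 - 4)*(4 + 2))*1) = 5*(-5*6*1) = 5*(-30*1) = 5*(-30) = -150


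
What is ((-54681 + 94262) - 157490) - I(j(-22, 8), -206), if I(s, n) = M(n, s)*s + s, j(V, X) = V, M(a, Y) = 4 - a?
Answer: -113267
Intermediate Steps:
I(s, n) = s + s*(4 - n) (I(s, n) = (4 - n)*s + s = s*(4 - n) + s = s + s*(4 - n))
((-54681 + 94262) - 157490) - I(j(-22, 8), -206) = ((-54681 + 94262) - 157490) - (-22)*(5 - 1*(-206)) = (39581 - 157490) - (-22)*(5 + 206) = -117909 - (-22)*211 = -117909 - 1*(-4642) = -117909 + 4642 = -113267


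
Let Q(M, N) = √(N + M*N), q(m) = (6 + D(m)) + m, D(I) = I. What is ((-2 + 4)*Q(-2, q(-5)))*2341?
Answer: 9364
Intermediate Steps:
q(m) = 6 + 2*m (q(m) = (6 + m) + m = 6 + 2*m)
((-2 + 4)*Q(-2, q(-5)))*2341 = ((-2 + 4)*√((6 + 2*(-5))*(1 - 2)))*2341 = (2*√((6 - 10)*(-1)))*2341 = (2*√(-4*(-1)))*2341 = (2*√4)*2341 = (2*2)*2341 = 4*2341 = 9364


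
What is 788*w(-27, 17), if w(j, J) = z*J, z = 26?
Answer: 348296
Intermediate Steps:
w(j, J) = 26*J
788*w(-27, 17) = 788*(26*17) = 788*442 = 348296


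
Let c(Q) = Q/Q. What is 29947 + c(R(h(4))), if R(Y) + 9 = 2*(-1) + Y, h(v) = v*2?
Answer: 29948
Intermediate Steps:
h(v) = 2*v
R(Y) = -11 + Y (R(Y) = -9 + (2*(-1) + Y) = -9 + (-2 + Y) = -11 + Y)
c(Q) = 1
29947 + c(R(h(4))) = 29947 + 1 = 29948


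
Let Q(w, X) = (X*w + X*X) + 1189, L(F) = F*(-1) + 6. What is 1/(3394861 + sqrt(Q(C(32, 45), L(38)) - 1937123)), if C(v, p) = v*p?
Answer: 3394861/11525083190311 - 3*I*sqrt(220110)/11525083190311 ≈ 2.9456e-7 - 1.2212e-10*I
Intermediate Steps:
C(v, p) = p*v
L(F) = 6 - F (L(F) = -F + 6 = 6 - F)
Q(w, X) = 1189 + X**2 + X*w (Q(w, X) = (X*w + X**2) + 1189 = (X**2 + X*w) + 1189 = 1189 + X**2 + X*w)
1/(3394861 + sqrt(Q(C(32, 45), L(38)) - 1937123)) = 1/(3394861 + sqrt((1189 + (6 - 1*38)**2 + (6 - 1*38)*(45*32)) - 1937123)) = 1/(3394861 + sqrt((1189 + (6 - 38)**2 + (6 - 38)*1440) - 1937123)) = 1/(3394861 + sqrt((1189 + (-32)**2 - 32*1440) - 1937123)) = 1/(3394861 + sqrt((1189 + 1024 - 46080) - 1937123)) = 1/(3394861 + sqrt(-43867 - 1937123)) = 1/(3394861 + sqrt(-1980990)) = 1/(3394861 + 3*I*sqrt(220110))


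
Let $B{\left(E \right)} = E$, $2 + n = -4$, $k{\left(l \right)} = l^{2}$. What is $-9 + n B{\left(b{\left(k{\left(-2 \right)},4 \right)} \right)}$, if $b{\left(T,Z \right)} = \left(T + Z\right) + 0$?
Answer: $-57$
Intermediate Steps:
$b{\left(T,Z \right)} = T + Z$
$n = -6$ ($n = -2 - 4 = -6$)
$-9 + n B{\left(b{\left(k{\left(-2 \right)},4 \right)} \right)} = -9 - 6 \left(\left(-2\right)^{2} + 4\right) = -9 - 6 \left(4 + 4\right) = -9 - 48 = -57$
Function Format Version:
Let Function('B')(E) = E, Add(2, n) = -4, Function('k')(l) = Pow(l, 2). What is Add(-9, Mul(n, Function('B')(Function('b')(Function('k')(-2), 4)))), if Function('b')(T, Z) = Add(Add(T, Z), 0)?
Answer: -57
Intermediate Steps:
Function('b')(T, Z) = Add(T, Z)
n = -6 (n = Add(-2, -4) = -6)
Add(-9, Mul(n, Function('B')(Function('b')(Function('k')(-2), 4)))) = Add(-9, Mul(-6, Add(Pow(-2, 2), 4))) = Add(-9, Mul(-6, Add(4, 4))) = Add(-9, Mul(-6, 8)) = Add(-9, -48) = -57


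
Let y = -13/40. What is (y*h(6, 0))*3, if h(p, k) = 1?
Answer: -39/40 ≈ -0.97500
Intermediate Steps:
y = -13/40 (y = -13*1/40 = -13/40 ≈ -0.32500)
(y*h(6, 0))*3 = -13/40*1*3 = -13/40*3 = -39/40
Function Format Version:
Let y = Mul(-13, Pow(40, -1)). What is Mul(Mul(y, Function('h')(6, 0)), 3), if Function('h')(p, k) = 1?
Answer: Rational(-39, 40) ≈ -0.97500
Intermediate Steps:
y = Rational(-13, 40) (y = Mul(-13, Rational(1, 40)) = Rational(-13, 40) ≈ -0.32500)
Mul(Mul(y, Function('h')(6, 0)), 3) = Mul(Mul(Rational(-13, 40), 1), 3) = Mul(Rational(-13, 40), 3) = Rational(-39, 40)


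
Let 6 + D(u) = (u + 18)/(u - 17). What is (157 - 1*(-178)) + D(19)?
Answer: 695/2 ≈ 347.50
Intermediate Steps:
D(u) = -6 + (18 + u)/(-17 + u) (D(u) = -6 + (u + 18)/(u - 17) = -6 + (18 + u)/(-17 + u))
(157 - 1*(-178)) + D(19) = (157 - 1*(-178)) + 5*(24 - 1*19)/(-17 + 19) = (157 + 178) + 5*(24 - 19)/2 = 335 + 5*(½)*5 = 335 + 25/2 = 695/2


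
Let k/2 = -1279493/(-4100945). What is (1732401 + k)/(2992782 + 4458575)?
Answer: 7104483777931/30557605232365 ≈ 0.23249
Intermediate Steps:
k = 2558986/4100945 (k = 2*(-1279493/(-4100945)) = 2*(-1279493*(-1/4100945)) = 2*(1279493/4100945) = 2558986/4100945 ≈ 0.62400)
(1732401 + k)/(2992782 + 4458575) = (1732401 + 2558986/4100945)/(2992782 + 4458575) = (7104483777931/4100945)/7451357 = (7104483777931/4100945)*(1/7451357) = 7104483777931/30557605232365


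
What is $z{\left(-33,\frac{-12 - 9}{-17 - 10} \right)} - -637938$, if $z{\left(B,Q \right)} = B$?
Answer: $637905$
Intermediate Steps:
$z{\left(-33,\frac{-12 - 9}{-17 - 10} \right)} - -637938 = -33 - -637938 = -33 + 637938 = 637905$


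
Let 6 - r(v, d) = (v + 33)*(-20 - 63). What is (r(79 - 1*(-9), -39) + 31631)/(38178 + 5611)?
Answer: 41680/43789 ≈ 0.95184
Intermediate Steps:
r(v, d) = 2745 + 83*v (r(v, d) = 6 - (v + 33)*(-20 - 63) = 6 - (33 + v)*(-83) = 6 - (-2739 - 83*v) = 6 + (2739 + 83*v) = 2745 + 83*v)
(r(79 - 1*(-9), -39) + 31631)/(38178 + 5611) = ((2745 + 83*(79 - 1*(-9))) + 31631)/(38178 + 5611) = ((2745 + 83*(79 + 9)) + 31631)/43789 = ((2745 + 83*88) + 31631)*(1/43789) = ((2745 + 7304) + 31631)*(1/43789) = (10049 + 31631)*(1/43789) = 41680*(1/43789) = 41680/43789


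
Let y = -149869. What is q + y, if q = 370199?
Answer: 220330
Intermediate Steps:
q + y = 370199 - 149869 = 220330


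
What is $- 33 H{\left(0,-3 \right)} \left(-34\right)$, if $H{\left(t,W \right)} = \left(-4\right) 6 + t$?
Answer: $-26928$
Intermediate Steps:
$H{\left(t,W \right)} = -24 + t$
$- 33 H{\left(0,-3 \right)} \left(-34\right) = - 33 \left(-24 + 0\right) \left(-34\right) = \left(-33\right) \left(-24\right) \left(-34\right) = 792 \left(-34\right) = -26928$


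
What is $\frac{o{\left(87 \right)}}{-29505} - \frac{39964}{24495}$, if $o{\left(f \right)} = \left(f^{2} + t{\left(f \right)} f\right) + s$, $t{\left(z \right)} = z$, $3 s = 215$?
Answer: $- \frac{310339721}{144544995} \approx -2.147$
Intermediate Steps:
$s = \frac{215}{3}$ ($s = \frac{1}{3} \cdot 215 = \frac{215}{3} \approx 71.667$)
$o{\left(f \right)} = \frac{215}{3} + 2 f^{2}$ ($o{\left(f \right)} = \left(f^{2} + f f\right) + \frac{215}{3} = \left(f^{2} + f^{2}\right) + \frac{215}{3} = 2 f^{2} + \frac{215}{3} = \frac{215}{3} + 2 f^{2}$)
$\frac{o{\left(87 \right)}}{-29505} - \frac{39964}{24495} = \frac{\frac{215}{3} + 2 \cdot 87^{2}}{-29505} - \frac{39964}{24495} = \left(\frac{215}{3} + 2 \cdot 7569\right) \left(- \frac{1}{29505}\right) - \frac{39964}{24495} = \left(\frac{215}{3} + 15138\right) \left(- \frac{1}{29505}\right) - \frac{39964}{24495} = \frac{45629}{3} \left(- \frac{1}{29505}\right) - \frac{39964}{24495} = - \frac{45629}{88515} - \frac{39964}{24495} = - \frac{310339721}{144544995}$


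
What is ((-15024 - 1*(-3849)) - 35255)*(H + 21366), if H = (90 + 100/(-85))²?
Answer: -392559799820/289 ≈ -1.3583e+9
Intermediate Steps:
H = 2280100/289 (H = (90 + 100*(-1/85))² = (90 - 20/17)² = (1510/17)² = 2280100/289 ≈ 7889.6)
((-15024 - 1*(-3849)) - 35255)*(H + 21366) = ((-15024 - 1*(-3849)) - 35255)*(2280100/289 + 21366) = ((-15024 + 3849) - 35255)*(8454874/289) = (-11175 - 35255)*(8454874/289) = -46430*8454874/289 = -392559799820/289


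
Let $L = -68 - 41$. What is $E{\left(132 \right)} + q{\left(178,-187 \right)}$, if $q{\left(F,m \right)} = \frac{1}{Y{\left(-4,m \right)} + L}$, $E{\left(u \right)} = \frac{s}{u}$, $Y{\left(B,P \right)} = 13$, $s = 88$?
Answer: $\frac{21}{32} \approx 0.65625$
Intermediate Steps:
$L = -109$ ($L = -68 - 41 = -109$)
$E{\left(u \right)} = \frac{88}{u}$
$q{\left(F,m \right)} = - \frac{1}{96}$ ($q{\left(F,m \right)} = \frac{1}{13 - 109} = \frac{1}{-96} = - \frac{1}{96}$)
$E{\left(132 \right)} + q{\left(178,-187 \right)} = \frac{88}{132} - \frac{1}{96} = 88 \cdot \frac{1}{132} - \frac{1}{96} = \frac{2}{3} - \frac{1}{96} = \frac{21}{32}$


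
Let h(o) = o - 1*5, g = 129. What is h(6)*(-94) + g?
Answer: 35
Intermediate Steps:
h(o) = -5 + o (h(o) = o - 5 = -5 + o)
h(6)*(-94) + g = (-5 + 6)*(-94) + 129 = 1*(-94) + 129 = -94 + 129 = 35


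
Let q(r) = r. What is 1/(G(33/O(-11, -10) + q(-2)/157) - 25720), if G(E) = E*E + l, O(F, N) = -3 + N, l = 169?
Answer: -4165681/106410202382 ≈ -3.9147e-5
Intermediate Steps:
G(E) = 169 + E² (G(E) = E*E + 169 = E² + 169 = 169 + E²)
1/(G(33/O(-11, -10) + q(-2)/157) - 25720) = 1/((169 + (33/(-3 - 10) - 2/157)²) - 25720) = 1/((169 + (33/(-13) - 2*1/157)²) - 25720) = 1/((169 + (33*(-1/13) - 2/157)²) - 25720) = 1/((169 + (-33/13 - 2/157)²) - 25720) = 1/((169 + (-5207/2041)²) - 25720) = 1/((169 + 27112849/4165681) - 25720) = 1/(731112938/4165681 - 25720) = 1/(-106410202382/4165681) = -4165681/106410202382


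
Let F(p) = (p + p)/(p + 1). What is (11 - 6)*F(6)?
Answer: 60/7 ≈ 8.5714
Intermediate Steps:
F(p) = 2*p/(1 + p) (F(p) = (2*p)/(1 + p) = 2*p/(1 + p))
(11 - 6)*F(6) = (11 - 6)*(2*6/(1 + 6)) = 5*(2*6/7) = 5*(2*6*(⅐)) = 5*(12/7) = 60/7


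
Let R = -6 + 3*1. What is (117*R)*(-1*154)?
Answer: 54054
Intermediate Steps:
R = -3 (R = -6 + 3 = -3)
(117*R)*(-1*154) = (117*(-3))*(-1*154) = -351*(-154) = 54054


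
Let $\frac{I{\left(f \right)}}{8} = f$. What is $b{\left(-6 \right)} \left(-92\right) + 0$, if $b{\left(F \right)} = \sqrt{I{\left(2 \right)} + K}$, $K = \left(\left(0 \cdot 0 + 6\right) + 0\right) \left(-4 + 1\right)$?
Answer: $- 92 i \sqrt{2} \approx - 130.11 i$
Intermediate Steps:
$K = -18$ ($K = \left(\left(0 + 6\right) + 0\right) \left(-3\right) = \left(6 + 0\right) \left(-3\right) = 6 \left(-3\right) = -18$)
$I{\left(f \right)} = 8 f$
$b{\left(F \right)} = i \sqrt{2}$ ($b{\left(F \right)} = \sqrt{8 \cdot 2 - 18} = \sqrt{16 - 18} = \sqrt{-2} = i \sqrt{2}$)
$b{\left(-6 \right)} \left(-92\right) + 0 = i \sqrt{2} \left(-92\right) + 0 = - 92 i \sqrt{2} + 0 = - 92 i \sqrt{2}$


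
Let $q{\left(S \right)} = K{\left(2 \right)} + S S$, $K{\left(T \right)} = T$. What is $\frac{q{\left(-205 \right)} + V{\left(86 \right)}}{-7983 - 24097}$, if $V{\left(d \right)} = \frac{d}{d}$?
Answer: $- \frac{10507}{8020} \approx -1.3101$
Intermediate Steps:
$V{\left(d \right)} = 1$
$q{\left(S \right)} = 2 + S^{2}$ ($q{\left(S \right)} = 2 + S S = 2 + S^{2}$)
$\frac{q{\left(-205 \right)} + V{\left(86 \right)}}{-7983 - 24097} = \frac{\left(2 + \left(-205\right)^{2}\right) + 1}{-7983 - 24097} = \frac{\left(2 + 42025\right) + 1}{-32080} = \left(42027 + 1\right) \left(- \frac{1}{32080}\right) = 42028 \left(- \frac{1}{32080}\right) = - \frac{10507}{8020}$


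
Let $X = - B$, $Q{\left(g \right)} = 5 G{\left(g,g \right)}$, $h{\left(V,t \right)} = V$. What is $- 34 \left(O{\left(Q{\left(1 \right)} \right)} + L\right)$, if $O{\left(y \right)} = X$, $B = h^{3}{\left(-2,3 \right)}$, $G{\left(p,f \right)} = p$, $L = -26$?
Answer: $612$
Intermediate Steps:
$Q{\left(g \right)} = 5 g$
$B = -8$ ($B = \left(-2\right)^{3} = -8$)
$X = 8$ ($X = \left(-1\right) \left(-8\right) = 8$)
$O{\left(y \right)} = 8$
$- 34 \left(O{\left(Q{\left(1 \right)} \right)} + L\right) = - 34 \left(8 - 26\right) = \left(-34\right) \left(-18\right) = 612$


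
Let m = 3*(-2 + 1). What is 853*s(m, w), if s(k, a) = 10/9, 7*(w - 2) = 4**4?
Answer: 8530/9 ≈ 947.78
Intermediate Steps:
w = 270/7 (w = 2 + (1/7)*4**4 = 2 + (1/7)*256 = 2 + 256/7 = 270/7 ≈ 38.571)
m = -3 (m = 3*(-1) = -3)
s(k, a) = 10/9 (s(k, a) = 10*(1/9) = 10/9)
853*s(m, w) = 853*(10/9) = 8530/9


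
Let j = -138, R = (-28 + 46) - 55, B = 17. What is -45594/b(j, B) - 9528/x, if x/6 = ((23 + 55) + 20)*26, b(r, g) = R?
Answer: 29028689/23569 ≈ 1231.6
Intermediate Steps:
R = -37 (R = 18 - 55 = -37)
b(r, g) = -37
x = 15288 (x = 6*(((23 + 55) + 20)*26) = 6*((78 + 20)*26) = 6*(98*26) = 6*2548 = 15288)
-45594/b(j, B) - 9528/x = -45594/(-37) - 9528/15288 = -45594*(-1/37) - 9528*1/15288 = 45594/37 - 397/637 = 29028689/23569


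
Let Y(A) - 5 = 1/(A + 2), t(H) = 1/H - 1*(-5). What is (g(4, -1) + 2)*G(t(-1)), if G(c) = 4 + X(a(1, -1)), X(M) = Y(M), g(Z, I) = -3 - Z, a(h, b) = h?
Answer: -140/3 ≈ -46.667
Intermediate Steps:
t(H) = 5 + 1/H (t(H) = 1/H + 5 = 5 + 1/H)
Y(A) = 5 + 1/(2 + A) (Y(A) = 5 + 1/(A + 2) = 5 + 1/(2 + A))
X(M) = (11 + 5*M)/(2 + M)
G(c) = 28/3 (G(c) = 4 + (11 + 5*1)/(2 + 1) = 4 + (11 + 5)/3 = 4 + (⅓)*16 = 4 + 16/3 = 28/3)
(g(4, -1) + 2)*G(t(-1)) = ((-3 - 1*4) + 2)*(28/3) = ((-3 - 4) + 2)*(28/3) = (-7 + 2)*(28/3) = -5*28/3 = -140/3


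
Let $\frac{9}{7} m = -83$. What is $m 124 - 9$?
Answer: $- \frac{72125}{9} \approx -8013.9$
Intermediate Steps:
$m = - \frac{581}{9}$ ($m = \frac{7}{9} \left(-83\right) = - \frac{581}{9} \approx -64.556$)
$m 124 - 9 = \left(- \frac{581}{9}\right) 124 - 9 = - \frac{72044}{9} - 9 = - \frac{72125}{9}$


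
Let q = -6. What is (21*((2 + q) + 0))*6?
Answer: -504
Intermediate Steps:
(21*((2 + q) + 0))*6 = (21*((2 - 6) + 0))*6 = (21*(-4 + 0))*6 = (21*(-4))*6 = -84*6 = -504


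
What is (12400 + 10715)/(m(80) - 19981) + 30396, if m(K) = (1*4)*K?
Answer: 597592641/19661 ≈ 30395.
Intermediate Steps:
m(K) = 4*K
(12400 + 10715)/(m(80) - 19981) + 30396 = (12400 + 10715)/(4*80 - 19981) + 30396 = 23115/(320 - 19981) + 30396 = 23115/(-19661) + 30396 = 23115*(-1/19661) + 30396 = -23115/19661 + 30396 = 597592641/19661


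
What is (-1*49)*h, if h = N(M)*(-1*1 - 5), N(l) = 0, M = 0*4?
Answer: 0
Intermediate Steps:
M = 0
h = 0 (h = 0*(-1*1 - 5) = 0*(-1 - 5) = 0*(-6) = 0)
(-1*49)*h = -1*49*0 = -49*0 = 0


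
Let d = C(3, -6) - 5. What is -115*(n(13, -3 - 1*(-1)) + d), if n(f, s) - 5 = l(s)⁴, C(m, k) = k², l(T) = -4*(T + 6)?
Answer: -7540780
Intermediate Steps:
l(T) = -24 - 4*T (l(T) = -4*(6 + T) = -24 - 4*T)
n(f, s) = 5 + (-24 - 4*s)⁴
d = 31 (d = (-6)² - 5 = 36 - 5 = 31)
-115*(n(13, -3 - 1*(-1)) + d) = -115*((5 + 256*(6 + (-3 - 1*(-1)))⁴) + 31) = -115*((5 + 256*(6 + (-3 + 1))⁴) + 31) = -115*((5 + 256*(6 - 2)⁴) + 31) = -115*((5 + 256*4⁴) + 31) = -115*((5 + 256*256) + 31) = -115*((5 + 65536) + 31) = -115*(65541 + 31) = -115*65572 = -7540780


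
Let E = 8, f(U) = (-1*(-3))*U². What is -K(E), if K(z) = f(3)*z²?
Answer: -1728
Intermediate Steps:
f(U) = 3*U²
K(z) = 27*z² (K(z) = (3*3²)*z² = (3*9)*z² = 27*z²)
-K(E) = -27*8² = -27*64 = -1*1728 = -1728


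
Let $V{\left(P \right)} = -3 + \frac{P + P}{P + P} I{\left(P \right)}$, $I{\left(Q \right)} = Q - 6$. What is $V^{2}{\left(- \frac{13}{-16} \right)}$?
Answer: $\frac{17161}{256} \approx 67.035$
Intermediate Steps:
$I{\left(Q \right)} = -6 + Q$ ($I{\left(Q \right)} = Q - 6 = -6 + Q$)
$V{\left(P \right)} = -9 + P$ ($V{\left(P \right)} = -3 + \frac{P + P}{P + P} \left(-6 + P\right) = -3 + \frac{2 P}{2 P} \left(-6 + P\right) = -3 + 2 P \frac{1}{2 P} \left(-6 + P\right) = -3 + 1 \left(-6 + P\right) = -3 + \left(-6 + P\right) = -9 + P$)
$V^{2}{\left(- \frac{13}{-16} \right)} = \left(-9 - \frac{13}{-16}\right)^{2} = \left(-9 - - \frac{13}{16}\right)^{2} = \left(-9 + \frac{13}{16}\right)^{2} = \left(- \frac{131}{16}\right)^{2} = \frac{17161}{256}$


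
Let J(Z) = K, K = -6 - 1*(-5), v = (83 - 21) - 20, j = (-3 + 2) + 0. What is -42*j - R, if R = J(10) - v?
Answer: 85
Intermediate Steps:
j = -1 (j = -1 + 0 = -1)
v = 42 (v = 62 - 20 = 42)
K = -1 (K = -6 + 5 = -1)
J(Z) = -1
R = -43 (R = -1 - 1*42 = -1 - 42 = -43)
-42*j - R = -42*(-1) - 1*(-43) = 42 + 43 = 85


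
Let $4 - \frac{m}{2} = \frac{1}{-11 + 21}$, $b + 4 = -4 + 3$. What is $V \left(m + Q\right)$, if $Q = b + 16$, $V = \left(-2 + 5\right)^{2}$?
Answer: $\frac{846}{5} \approx 169.2$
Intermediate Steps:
$b = -5$ ($b = -4 + \left(-4 + 3\right) = -4 - 1 = -5$)
$V = 9$ ($V = 3^{2} = 9$)
$Q = 11$ ($Q = -5 + 16 = 11$)
$m = \frac{39}{5}$ ($m = 8 - \frac{2}{-11 + 21} = 8 - \frac{2}{10} = 8 - \frac{1}{5} = \frac{39}{5} \approx 7.8$)
$V \left(m + Q\right) = 9 \left(\frac{39}{5} + 11\right) = 9 \cdot \frac{94}{5} = \frac{846}{5}$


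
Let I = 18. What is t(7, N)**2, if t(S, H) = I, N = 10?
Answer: 324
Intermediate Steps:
t(S, H) = 18
t(7, N)**2 = 18**2 = 324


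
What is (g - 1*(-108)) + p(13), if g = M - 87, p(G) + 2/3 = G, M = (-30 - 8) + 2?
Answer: -8/3 ≈ -2.6667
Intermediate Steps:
M = -36 (M = -38 + 2 = -36)
p(G) = -⅔ + G
g = -123 (g = -36 - 87 = -123)
(g - 1*(-108)) + p(13) = (-123 - 1*(-108)) + (-⅔ + 13) = (-123 + 108) + 37/3 = -15 + 37/3 = -8/3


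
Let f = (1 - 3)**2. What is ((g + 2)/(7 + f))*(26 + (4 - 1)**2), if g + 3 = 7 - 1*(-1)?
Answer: 245/11 ≈ 22.273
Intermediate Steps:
f = 4 (f = (-2)**2 = 4)
g = 5 (g = -3 + (7 - 1*(-1)) = -3 + (7 + 1) = -3 + 8 = 5)
((g + 2)/(7 + f))*(26 + (4 - 1)**2) = ((5 + 2)/(7 + 4))*(26 + (4 - 1)**2) = (7/11)*(26 + 3**2) = (7*(1/11))*(26 + 9) = (7/11)*35 = 245/11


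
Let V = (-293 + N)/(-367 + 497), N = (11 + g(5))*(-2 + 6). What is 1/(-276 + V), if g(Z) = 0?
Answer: -130/36129 ≈ -0.0035982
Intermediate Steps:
N = 44 (N = (11 + 0)*(-2 + 6) = 11*4 = 44)
V = -249/130 (V = (-293 + 44)/(-367 + 497) = -249/130 ≈ -1.9154)
1/(-276 + V) = 1/(-276 - 249/130) = 1/(-36129/130) = -130/36129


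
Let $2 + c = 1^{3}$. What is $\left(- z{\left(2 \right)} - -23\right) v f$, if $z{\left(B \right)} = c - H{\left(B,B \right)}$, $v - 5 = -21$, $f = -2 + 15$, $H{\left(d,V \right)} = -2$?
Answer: $-4576$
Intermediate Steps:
$f = 13$
$v = -16$ ($v = 5 - 21 = -16$)
$c = -1$ ($c = -2 + 1^{3} = -2 + 1 = -1$)
$z{\left(B \right)} = 1$ ($z{\left(B \right)} = -1 - -2 = -1 + 2 = 1$)
$\left(- z{\left(2 \right)} - -23\right) v f = \left(\left(-1\right) 1 - -23\right) \left(-16\right) 13 = \left(-1 + 23\right) \left(-16\right) 13 = 22 \left(-16\right) 13 = \left(-352\right) 13 = -4576$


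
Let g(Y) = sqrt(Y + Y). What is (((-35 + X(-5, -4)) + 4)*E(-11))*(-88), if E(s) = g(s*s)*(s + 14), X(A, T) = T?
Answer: 101640*sqrt(2) ≈ 1.4374e+5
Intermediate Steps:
g(Y) = sqrt(2)*sqrt(Y) (g(Y) = sqrt(2*Y) = sqrt(2)*sqrt(Y))
E(s) = sqrt(2)*sqrt(s**2)*(14 + s) (E(s) = (sqrt(2)*sqrt(s*s))*(s + 14) = (sqrt(2)*sqrt(s**2))*(14 + s) = sqrt(2)*sqrt(s**2)*(14 + s))
(((-35 + X(-5, -4)) + 4)*E(-11))*(-88) = (((-35 - 4) + 4)*(sqrt(2)*sqrt((-11)**2)*(14 - 11)))*(-88) = ((-39 + 4)*(sqrt(2)*sqrt(121)*3))*(-88) = -35*sqrt(2)*11*3*(-88) = -1155*sqrt(2)*(-88) = 101640*sqrt(2)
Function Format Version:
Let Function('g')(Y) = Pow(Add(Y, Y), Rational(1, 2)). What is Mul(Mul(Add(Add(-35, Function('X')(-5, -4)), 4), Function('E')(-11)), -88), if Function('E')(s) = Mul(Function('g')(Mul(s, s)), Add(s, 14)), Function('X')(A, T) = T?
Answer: Mul(101640, Pow(2, Rational(1, 2))) ≈ 1.4374e+5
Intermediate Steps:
Function('g')(Y) = Mul(Pow(2, Rational(1, 2)), Pow(Y, Rational(1, 2))) (Function('g')(Y) = Pow(Mul(2, Y), Rational(1, 2)) = Mul(Pow(2, Rational(1, 2)), Pow(Y, Rational(1, 2))))
Function('E')(s) = Mul(Pow(2, Rational(1, 2)), Pow(Pow(s, 2), Rational(1, 2)), Add(14, s)) (Function('E')(s) = Mul(Mul(Pow(2, Rational(1, 2)), Pow(Mul(s, s), Rational(1, 2))), Add(s, 14)) = Mul(Mul(Pow(2, Rational(1, 2)), Pow(Pow(s, 2), Rational(1, 2))), Add(14, s)) = Mul(Pow(2, Rational(1, 2)), Pow(Pow(s, 2), Rational(1, 2)), Add(14, s)))
Mul(Mul(Add(Add(-35, Function('X')(-5, -4)), 4), Function('E')(-11)), -88) = Mul(Mul(Add(Add(-35, -4), 4), Mul(Pow(2, Rational(1, 2)), Pow(Pow(-11, 2), Rational(1, 2)), Add(14, -11))), -88) = Mul(Mul(Add(-39, 4), Mul(Pow(2, Rational(1, 2)), Pow(121, Rational(1, 2)), 3)), -88) = Mul(Mul(-35, Mul(Pow(2, Rational(1, 2)), 11, 3)), -88) = Mul(Mul(-35, Mul(33, Pow(2, Rational(1, 2)))), -88) = Mul(Mul(-1155, Pow(2, Rational(1, 2))), -88) = Mul(101640, Pow(2, Rational(1, 2)))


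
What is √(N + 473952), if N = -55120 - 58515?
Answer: √360317 ≈ 600.26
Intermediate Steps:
N = -113635
√(N + 473952) = √(-113635 + 473952) = √360317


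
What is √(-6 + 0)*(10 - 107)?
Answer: -97*I*√6 ≈ -237.6*I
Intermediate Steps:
√(-6 + 0)*(10 - 107) = √(-6)*(-97) = (I*√6)*(-97) = -97*I*√6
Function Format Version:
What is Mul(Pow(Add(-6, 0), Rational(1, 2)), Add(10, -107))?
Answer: Mul(-97, I, Pow(6, Rational(1, 2))) ≈ Mul(-237.60, I)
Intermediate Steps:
Mul(Pow(Add(-6, 0), Rational(1, 2)), Add(10, -107)) = Mul(Pow(-6, Rational(1, 2)), -97) = Mul(Mul(I, Pow(6, Rational(1, 2))), -97) = Mul(-97, I, Pow(6, Rational(1, 2)))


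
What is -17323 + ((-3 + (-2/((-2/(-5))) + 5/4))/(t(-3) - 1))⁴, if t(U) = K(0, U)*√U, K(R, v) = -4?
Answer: (-8944234255*I - 3334885376*√3)/(256*(752*√3 + 2017*I)) ≈ -17322.0 + 0.46904*I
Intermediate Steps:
t(U) = -4*√U
-17323 + ((-3 + (-2/((-2/(-5))) + 5/4))/(t(-3) - 1))⁴ = -17323 + ((-3 + (-2/((-2/(-5))) + 5/4))/(-4*I*√3 - 1))⁴ = -17323 + ((-3 + (-2/((-2*(-⅕))) + 5*(¼)))/(-4*I*√3 - 1))⁴ = -17323 + ((-3 + (-2/⅖ + 5/4))/(-4*I*√3 - 1))⁴ = -17323 + ((-3 + (-2*5/2 + 5/4))/(-1 - 4*I*√3))⁴ = -17323 + ((-3 + (-5 + 5/4))/(-1 - 4*I*√3))⁴ = -17323 + ((-3 - 15/4)/(-1 - 4*I*√3))⁴ = -17323 + (-27/(4*(-1 - 4*I*√3)))⁴ = -17323 + 531441/(256*(-1 - 4*I*√3)⁴)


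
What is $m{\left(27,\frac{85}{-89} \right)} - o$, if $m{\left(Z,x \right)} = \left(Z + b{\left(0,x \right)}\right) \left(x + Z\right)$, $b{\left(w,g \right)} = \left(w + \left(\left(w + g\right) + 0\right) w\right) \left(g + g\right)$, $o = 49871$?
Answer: $- \frac{4375933}{89} \approx -49168.0$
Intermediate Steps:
$b{\left(w,g \right)} = 2 g \left(w + w \left(g + w\right)\right)$ ($b{\left(w,g \right)} = \left(w + \left(\left(g + w\right) + 0\right) w\right) 2 g = \left(w + \left(g + w\right) w\right) 2 g = \left(w + w \left(g + w\right)\right) 2 g = 2 g \left(w + w \left(g + w\right)\right)$)
$m{\left(Z,x \right)} = Z \left(Z + x\right)$ ($m{\left(Z,x \right)} = \left(Z + 2 x 0 \left(1 + x + 0\right)\right) \left(x + Z\right) = \left(Z + 2 x 0 \left(1 + x\right)\right) \left(Z + x\right) = \left(Z + 0\right) \left(Z + x\right) = Z \left(Z + x\right)$)
$m{\left(27,\frac{85}{-89} \right)} - o = 27 \left(27 + \frac{85}{-89}\right) - 49871 = 27 \left(27 + 85 \left(- \frac{1}{89}\right)\right) - 49871 = 27 \left(27 - \frac{85}{89}\right) - 49871 = 27 \cdot \frac{2318}{89} - 49871 = \frac{62586}{89} - 49871 = - \frac{4375933}{89}$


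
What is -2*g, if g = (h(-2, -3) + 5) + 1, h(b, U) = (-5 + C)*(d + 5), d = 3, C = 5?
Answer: -12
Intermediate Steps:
h(b, U) = 0 (h(b, U) = (-5 + 5)*(3 + 5) = 0*8 = 0)
g = 6 (g = (0 + 5) + 1 = 5 + 1 = 6)
-2*g = -2*6 = -12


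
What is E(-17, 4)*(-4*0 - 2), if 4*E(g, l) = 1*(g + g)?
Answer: 17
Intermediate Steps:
E(g, l) = g/2 (E(g, l) = (1*(g + g))/4 = (1*(2*g))/4 = (2*g)/4 = g/2)
E(-17, 4)*(-4*0 - 2) = ((½)*(-17))*(-4*0 - 2) = -17*(0 - 2)/2 = -17/2*(-2) = 17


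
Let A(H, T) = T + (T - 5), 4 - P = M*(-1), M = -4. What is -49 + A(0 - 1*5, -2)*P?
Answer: -49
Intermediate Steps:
P = 0 (P = 4 - (-4)*(-1) = 4 - 1*4 = 4 - 4 = 0)
A(H, T) = -5 + 2*T (A(H, T) = T + (-5 + T) = -5 + 2*T)
-49 + A(0 - 1*5, -2)*P = -49 + (-5 + 2*(-2))*0 = -49 + (-5 - 4)*0 = -49 - 9*0 = -49 + 0 = -49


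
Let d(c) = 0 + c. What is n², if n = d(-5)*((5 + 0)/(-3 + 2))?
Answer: 625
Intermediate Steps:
d(c) = c
n = 25 (n = -5*(5 + 0)/(-3 + 2) = -25/(-1) = -25*(-1) = -5*(-5) = 25)
n² = 25² = 625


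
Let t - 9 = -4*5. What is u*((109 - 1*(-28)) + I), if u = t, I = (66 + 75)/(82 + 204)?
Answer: -39323/26 ≈ -1512.4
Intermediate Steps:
I = 141/286 ≈ 0.49301
t = -11 (t = 9 - 4*5 = 9 - 20 = -11)
u = -11
u*((109 - 1*(-28)) + I) = -11*((109 - 1*(-28)) + 141/286) = -11*((109 + 28) + 141/286) = -11*(137 + 141/286) = -11*39323/286 = -39323/26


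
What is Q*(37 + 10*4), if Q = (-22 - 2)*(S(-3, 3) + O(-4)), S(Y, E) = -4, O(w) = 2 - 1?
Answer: 5544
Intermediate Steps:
O(w) = 1
Q = 72 (Q = (-22 - 2)*(-4 + 1) = -24*(-3) = 72)
Q*(37 + 10*4) = 72*(37 + 10*4) = 72*(37 + 40) = 72*77 = 5544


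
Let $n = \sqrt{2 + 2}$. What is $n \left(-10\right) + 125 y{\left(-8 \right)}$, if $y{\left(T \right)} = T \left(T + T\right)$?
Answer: $15980$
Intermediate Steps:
$n = 2$ ($n = \sqrt{4} = 2$)
$y{\left(T \right)} = 2 T^{2}$ ($y{\left(T \right)} = T 2 T = 2 T^{2}$)
$n \left(-10\right) + 125 y{\left(-8 \right)} = 2 \left(-10\right) + 125 \cdot 2 \left(-8\right)^{2} = -20 + 125 \cdot 2 \cdot 64 = -20 + 125 \cdot 128 = -20 + 16000 = 15980$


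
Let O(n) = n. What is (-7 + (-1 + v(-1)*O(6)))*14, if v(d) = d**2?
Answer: -28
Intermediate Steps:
(-7 + (-1 + v(-1)*O(6)))*14 = (-7 + (-1 + (-1)**2*6))*14 = (-7 + (-1 + 1*6))*14 = (-7 + (-1 + 6))*14 = (-7 + 5)*14 = -2*14 = -28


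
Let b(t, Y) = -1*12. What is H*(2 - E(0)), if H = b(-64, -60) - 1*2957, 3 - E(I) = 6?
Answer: -14845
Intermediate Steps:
b(t, Y) = -12
E(I) = -3 (E(I) = 3 - 1*6 = 3 - 6 = -3)
H = -2969 (H = -12 - 1*2957 = -12 - 2957 = -2969)
H*(2 - E(0)) = -2969*(2 - 1*(-3)) = -2969*(2 + 3) = -2969*5 = -14845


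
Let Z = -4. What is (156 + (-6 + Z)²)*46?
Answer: 11776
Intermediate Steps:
(156 + (-6 + Z)²)*46 = (156 + (-6 - 4)²)*46 = (156 + (-10)²)*46 = (156 + 100)*46 = 256*46 = 11776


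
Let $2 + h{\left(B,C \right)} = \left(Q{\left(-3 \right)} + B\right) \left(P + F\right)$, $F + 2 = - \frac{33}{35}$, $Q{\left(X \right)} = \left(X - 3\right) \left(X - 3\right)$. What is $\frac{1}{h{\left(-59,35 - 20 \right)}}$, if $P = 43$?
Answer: $- \frac{35}{32316} \approx -0.0010831$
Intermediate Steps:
$Q{\left(X \right)} = \left(-3 + X\right)^{2}$ ($Q{\left(X \right)} = \left(-3 + X\right) \left(-3 + X\right) = \left(-3 + X\right)^{2}$)
$F = - \frac{103}{35}$ ($F = -2 - \frac{33}{35} = - \frac{103}{35} \approx -2.9429$)
$h{\left(B,C \right)} = \frac{50402}{35} + \frac{1402 B}{35}$ ($h{\left(B,C \right)} = -2 + \left(\left(-3 - 3\right)^{2} + B\right) \left(43 - \frac{103}{35}\right) = -2 + \left(\left(-6\right)^{2} + B\right) \frac{1402}{35} = -2 + \left(36 + B\right) \frac{1402}{35} = -2 + \left(\frac{50472}{35} + \frac{1402 B}{35}\right) = \frac{50402}{35} + \frac{1402 B}{35}$)
$\frac{1}{h{\left(-59,35 - 20 \right)}} = \frac{1}{\frac{50402}{35} + \frac{1402}{35} \left(-59\right)} = \frac{1}{\frac{50402}{35} - \frac{82718}{35}} = \frac{1}{- \frac{32316}{35}} = - \frac{35}{32316}$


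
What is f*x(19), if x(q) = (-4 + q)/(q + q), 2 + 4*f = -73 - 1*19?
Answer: -705/76 ≈ -9.2763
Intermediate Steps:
f = -47/2 (f = -1/2 + (-73 - 1*19)/4 = -1/2 + (-73 - 19)/4 = -1/2 + (1/4)*(-92) = -1/2 - 23 = -47/2 ≈ -23.500)
x(q) = (-4 + q)/(2*q) (x(q) = (-4 + q)/((2*q)) = (-4 + q)*(1/(2*q)) = (-4 + q)/(2*q))
f*x(19) = -47*(-4 + 19)/(4*19) = -47*15/(4*19) = -47/2*15/38 = -705/76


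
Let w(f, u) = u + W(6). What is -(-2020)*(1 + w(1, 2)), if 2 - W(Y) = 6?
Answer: -2020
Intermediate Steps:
W(Y) = -4 (W(Y) = 2 - 1*6 = 2 - 6 = -4)
w(f, u) = -4 + u (w(f, u) = u - 4 = -4 + u)
-(-2020)*(1 + w(1, 2)) = -(-2020)*(1 + (-4 + 2)) = -(-2020)*(1 - 2) = -(-2020)*(-1) = -202*10 = -2020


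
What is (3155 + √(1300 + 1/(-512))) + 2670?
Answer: 5825 + √1331198/32 ≈ 5861.1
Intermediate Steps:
(3155 + √(1300 + 1/(-512))) + 2670 = (3155 + √(1300 - 1/512)) + 2670 = (3155 + √(665599/512)) + 2670 = (3155 + √1331198/32) + 2670 = 5825 + √1331198/32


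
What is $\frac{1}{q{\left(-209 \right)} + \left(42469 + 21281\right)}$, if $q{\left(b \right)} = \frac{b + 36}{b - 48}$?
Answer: $\frac{257}{16383923} \approx 1.5686 \cdot 10^{-5}$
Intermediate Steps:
$q{\left(b \right)} = \frac{36 + b}{-48 + b}$
$\frac{1}{q{\left(-209 \right)} + \left(42469 + 21281\right)} = \frac{1}{\frac{36 - 209}{-48 - 209} + \left(42469 + 21281\right)} = \frac{1}{\frac{1}{-257} \left(-173\right) + 63750} = \frac{1}{\left(- \frac{1}{257}\right) \left(-173\right) + 63750} = \frac{1}{\frac{173}{257} + 63750} = \frac{1}{\frac{16383923}{257}} = \frac{257}{16383923}$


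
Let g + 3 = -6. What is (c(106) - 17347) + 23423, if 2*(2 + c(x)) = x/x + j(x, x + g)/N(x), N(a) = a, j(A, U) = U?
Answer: 1287891/212 ≈ 6075.0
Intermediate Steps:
g = -9 (g = -3 - 6 = -9)
c(x) = -3/2 + (-9 + x)/(2*x) (c(x) = -2 + (x/x + (x - 9)/x)/2 = -2 + (1 + (-9 + x)/x)/2 = -2 + (½ + (-9 + x)/(2*x)) = -3/2 + (-9 + x)/(2*x))
(c(106) - 17347) + 23423 = ((-9/2 - 1*106)/106 - 17347) + 23423 = ((-9/2 - 106)/106 - 17347) + 23423 = ((1/106)*(-221/2) - 17347) + 23423 = (-221/212 - 17347) + 23423 = -3677785/212 + 23423 = 1287891/212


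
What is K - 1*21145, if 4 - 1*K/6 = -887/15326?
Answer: -161847562/7663 ≈ -21121.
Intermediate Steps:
K = 186573/7663 (K = 24 - (-5322)/15326 = 24 - 6*(-887/15326) = 24 + 2661/7663 = 186573/7663 ≈ 24.347)
K - 1*21145 = 186573/7663 - 1*21145 = 186573/7663 - 21145 = -161847562/7663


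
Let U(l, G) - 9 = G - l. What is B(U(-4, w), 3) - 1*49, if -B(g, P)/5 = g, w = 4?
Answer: -134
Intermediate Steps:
U(l, G) = 9 + G - l (U(l, G) = 9 + (G - l) = 9 + G - l)
B(g, P) = -5*g
B(U(-4, w), 3) - 1*49 = -5*(9 + 4 - 1*(-4)) - 1*49 = -5*(9 + 4 + 4) - 49 = -5*17 - 49 = -85 - 49 = -134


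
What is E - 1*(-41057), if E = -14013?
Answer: 27044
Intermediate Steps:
E - 1*(-41057) = -14013 - 1*(-41057) = -14013 + 41057 = 27044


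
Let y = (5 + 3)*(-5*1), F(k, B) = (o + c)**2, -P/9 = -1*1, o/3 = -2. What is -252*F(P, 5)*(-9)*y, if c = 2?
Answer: -1451520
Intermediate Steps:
o = -6 (o = 3*(-2) = -6)
P = 9 (P = -(-9) = -9*(-1) = 9)
F(k, B) = 16 (F(k, B) = (-6 + 2)**2 = (-4)**2 = 16)
y = -40 (y = 8*(-5) = -40)
-252*F(P, 5)*(-9)*y = -252*16*(-9)*(-40) = -(-36288)*(-40) = -252*5760 = -1451520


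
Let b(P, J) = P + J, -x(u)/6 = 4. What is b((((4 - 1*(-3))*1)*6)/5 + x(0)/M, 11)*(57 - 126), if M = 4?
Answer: -4623/5 ≈ -924.60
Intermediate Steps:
x(u) = -24 (x(u) = -6*4 = -24)
b(P, J) = J + P
b((((4 - 1*(-3))*1)*6)/5 + x(0)/M, 11)*(57 - 126) = (11 + ((((4 - 1*(-3))*1)*6)/5 - 24/4))*(57 - 126) = (11 + ((((4 + 3)*1)*6)*(⅕) - 24*¼))*(-69) = (11 + (((7*1)*6)*(⅕) - 6))*(-69) = (11 + ((7*6)*(⅕) - 6))*(-69) = (11 + (42*(⅕) - 6))*(-69) = (11 + (42/5 - 6))*(-69) = (11 + 12/5)*(-69) = (67/5)*(-69) = -4623/5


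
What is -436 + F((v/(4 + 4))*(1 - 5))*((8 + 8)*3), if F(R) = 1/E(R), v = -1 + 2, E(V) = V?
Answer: -532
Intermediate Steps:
v = 1
F(R) = 1/R
-436 + F((v/(4 + 4))*(1 - 5))*((8 + 8)*3) = -436 + ((8 + 8)*3)/(((1/(4 + 4))*(1 - 5))) = -436 + (16*3)/(((1/8)*(-4))) = -436 + 48/(((1/8)*1)*(-4)) = -436 + 48/((1/8)*(-4)) = -436 + 48/(-1/2) = -436 - 2*48 = -436 - 96 = -532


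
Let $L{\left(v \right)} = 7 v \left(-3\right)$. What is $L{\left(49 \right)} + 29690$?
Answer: $28661$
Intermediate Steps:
$L{\left(v \right)} = - 21 v$
$L{\left(49 \right)} + 29690 = \left(-21\right) 49 + 29690 = -1029 + 29690 = 28661$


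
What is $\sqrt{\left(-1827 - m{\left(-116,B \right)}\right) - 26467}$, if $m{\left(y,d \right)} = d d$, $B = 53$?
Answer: $i \sqrt{31103} \approx 176.36 i$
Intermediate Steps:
$m{\left(y,d \right)} = d^{2}$
$\sqrt{\left(-1827 - m{\left(-116,B \right)}\right) - 26467} = \sqrt{\left(-1827 - 53^{2}\right) - 26467} = \sqrt{\left(-1827 - 2809\right) - 26467} = \sqrt{-4636 - 26467} = \sqrt{-31103} = i \sqrt{31103}$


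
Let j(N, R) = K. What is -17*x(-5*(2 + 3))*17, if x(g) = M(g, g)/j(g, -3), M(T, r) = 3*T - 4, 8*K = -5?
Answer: -182648/5 ≈ -36530.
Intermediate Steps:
K = -5/8 (K = (⅛)*(-5) = -5/8 ≈ -0.62500)
j(N, R) = -5/8
M(T, r) = -4 + 3*T
x(g) = 32/5 - 24*g/5 (x(g) = (-4 + 3*g)/(-5/8) = (-4 + 3*g)*(-8/5) = 32/5 - 24*g/5)
-17*x(-5*(2 + 3))*17 = -17*(32/5 - (-24)*(2 + 3))*17 = -17*(32/5 - (-24)*5)*17 = -17*(32/5 - 24/5*(-25))*17 = -17*(32/5 + 120)*17 = -17*632/5*17 = -10744/5*17 = -182648/5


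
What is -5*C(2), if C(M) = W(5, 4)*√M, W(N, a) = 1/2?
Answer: -5*√2/2 ≈ -3.5355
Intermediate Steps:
W(N, a) = ½
C(M) = √M/2
-5*C(2) = -5*√2/2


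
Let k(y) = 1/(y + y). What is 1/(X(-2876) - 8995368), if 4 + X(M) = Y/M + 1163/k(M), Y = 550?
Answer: -1438/22554955499 ≈ -6.3755e-8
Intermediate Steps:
k(y) = 1/(2*y)
X(M) = -4 + 550/M + 2326*M (X(M) = -4 + (550/M + 1163/((1/(2*M)))) = -4 + (550/M + 1163*(2*M)) = -4 + (550/M + 2326*M) = -4 + 550/M + 2326*M)
1/(X(-2876) - 8995368) = 1/((-4 + 550/(-2876) + 2326*(-2876)) - 8995368) = 1/((-4 + 550*(-1/2876) - 6689576) - 8995368) = 1/((-4 - 275/1438 - 6689576) - 8995368) = 1/(-9619616315/1438 - 8995368) = 1/(-22554955499/1438) = -1438/22554955499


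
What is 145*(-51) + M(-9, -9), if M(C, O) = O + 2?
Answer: -7402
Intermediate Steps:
M(C, O) = 2 + O
145*(-51) + M(-9, -9) = 145*(-51) + (2 - 9) = -7395 - 7 = -7402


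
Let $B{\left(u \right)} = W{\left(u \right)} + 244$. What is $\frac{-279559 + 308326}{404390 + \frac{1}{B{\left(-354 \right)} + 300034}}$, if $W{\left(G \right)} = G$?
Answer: $\frac{8627913708}{121286266361} \approx 0.071137$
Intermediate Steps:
$B{\left(u \right)} = 244 + u$ ($B{\left(u \right)} = u + 244 = 244 + u$)
$\frac{-279559 + 308326}{404390 + \frac{1}{B{\left(-354 \right)} + 300034}} = \frac{-279559 + 308326}{404390 + \frac{1}{\left(244 - 354\right) + 300034}} = \frac{28767}{404390 + \frac{1}{-110 + 300034}} = \frac{28767}{404390 + \frac{1}{299924}} = \frac{28767}{\frac{121286266361}{299924}} = 28767 \cdot \frac{299924}{121286266361} = \frac{8627913708}{121286266361}$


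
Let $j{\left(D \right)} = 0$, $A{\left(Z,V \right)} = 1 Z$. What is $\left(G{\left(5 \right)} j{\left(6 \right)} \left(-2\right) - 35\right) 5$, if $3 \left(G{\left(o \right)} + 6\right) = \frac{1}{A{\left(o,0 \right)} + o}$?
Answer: $-175$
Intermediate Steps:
$A{\left(Z,V \right)} = Z$
$G{\left(o \right)} = -6 + \frac{1}{6 o}$ ($G{\left(o \right)} = -6 + \frac{1}{3 \left(o + o\right)} = -6 + \frac{1}{3 \cdot 2 o} = -6 + \frac{\frac{1}{2} \frac{1}{o}}{3} = -6 + \frac{1}{6 o}$)
$\left(G{\left(5 \right)} j{\left(6 \right)} \left(-2\right) - 35\right) 5 = \left(\left(-6 + \frac{1}{6 \cdot 5}\right) 0 \left(-2\right) - 35\right) 5 = \left(\left(-6 + \frac{1}{6} \cdot \frac{1}{5}\right) 0 \left(-2\right) - 35\right) 5 = \left(\left(-6 + \frac{1}{30}\right) 0 \left(-2\right) - 35\right) 5 = \left(\left(- \frac{179}{30}\right) 0 \left(-2\right) - 35\right) 5 = \left(0 \left(-2\right) - 35\right) 5 = \left(0 - 35\right) 5 = \left(-35\right) 5 = -175$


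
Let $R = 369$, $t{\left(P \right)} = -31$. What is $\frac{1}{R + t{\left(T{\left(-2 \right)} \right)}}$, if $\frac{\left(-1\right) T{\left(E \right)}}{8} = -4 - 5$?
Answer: $\frac{1}{338} \approx 0.0029586$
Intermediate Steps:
$T{\left(E \right)} = 72$ ($T{\left(E \right)} = - 8 \left(-4 - 5\right) = \left(-8\right) \left(-9\right) = 72$)
$\frac{1}{R + t{\left(T{\left(-2 \right)} \right)}} = \frac{1}{369 - 31} = \frac{1}{338}$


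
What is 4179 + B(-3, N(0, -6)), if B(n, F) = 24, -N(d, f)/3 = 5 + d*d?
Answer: 4203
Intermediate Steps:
N(d, f) = -15 - 3*d² (N(d, f) = -3*(5 + d*d) = -3*(5 + d²) = -15 - 3*d²)
4179 + B(-3, N(0, -6)) = 4179 + 24 = 4203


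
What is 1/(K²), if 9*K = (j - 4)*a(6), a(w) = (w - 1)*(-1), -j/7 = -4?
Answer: 9/1600 ≈ 0.0056250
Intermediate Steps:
j = 28 (j = -7*(-4) = 28)
a(w) = 1 - w (a(w) = (-1 + w)*(-1) = 1 - w)
K = -40/3 (K = ((28 - 4)*(1 - 1*6))/9 = (24*(1 - 6))/9 = (24*(-5))/9 = (⅑)*(-120) = -40/3 ≈ -13.333)
1/(K²) = 1/((-40/3)²) = 1/(1600/9) = 9/1600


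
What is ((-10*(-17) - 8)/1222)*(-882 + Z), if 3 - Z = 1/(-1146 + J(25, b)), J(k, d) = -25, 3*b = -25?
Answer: -83373948/715481 ≈ -116.53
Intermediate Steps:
b = -25/3 (b = (⅓)*(-25) = -25/3 ≈ -8.3333)
Z = 3514/1171 (Z = 3 - 1/(-1146 - 25) = 3 - 1/(-1171) = 3 - 1*(-1/1171) = 3 + 1/1171 = 3514/1171 ≈ 3.0009)
((-10*(-17) - 8)/1222)*(-882 + Z) = ((-10*(-17) - 8)/1222)*(-882 + 3514/1171) = ((170 - 8)*(1/1222))*(-1029308/1171) = (162*(1/1222))*(-1029308/1171) = (81/611)*(-1029308/1171) = -83373948/715481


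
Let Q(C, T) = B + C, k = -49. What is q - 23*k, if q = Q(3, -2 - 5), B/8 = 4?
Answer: 1162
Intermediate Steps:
B = 32 (B = 8*4 = 32)
Q(C, T) = 32 + C
q = 35 (q = 32 + 3 = 35)
q - 23*k = 35 - 23*(-49) = 35 + 1127 = 1162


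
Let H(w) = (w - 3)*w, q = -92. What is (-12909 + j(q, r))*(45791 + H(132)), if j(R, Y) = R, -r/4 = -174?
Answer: -816709819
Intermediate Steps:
r = 696 (r = -4*(-174) = 696)
H(w) = w*(-3 + w) (H(w) = (-3 + w)*w = w*(-3 + w))
(-12909 + j(q, r))*(45791 + H(132)) = (-12909 - 92)*(45791 + 132*(-3 + 132)) = -13001*(45791 + 132*129) = -13001*(45791 + 17028) = -13001*62819 = -816709819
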